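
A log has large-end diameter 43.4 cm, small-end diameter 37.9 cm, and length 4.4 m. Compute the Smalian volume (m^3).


Smalian: V = (A1 + A2)/2 * L,  A = pi*(D/200)^2
A1 = pi*(43.4/200)^2 = 0.147934 m^2
A2 = pi*(37.9/200)^2 = 0.112815 m^2
V = (0.147934+0.112815)/2*4.4 = 0.5736 m^3

0.5736


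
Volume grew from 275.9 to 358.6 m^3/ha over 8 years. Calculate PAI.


Formula: PAI = (V_T2 - V_T1) / (T2 - T1)
Volume increment = 358.6 - 275.9 = 82.7 m^3/ha
PAI = 82.7 / 8 = 10.34 m^3/ha/year

10.34


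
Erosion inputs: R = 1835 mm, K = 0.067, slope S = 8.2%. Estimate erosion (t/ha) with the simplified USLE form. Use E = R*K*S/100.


Formula: E = R * K * S / 100  (simplified USLE)
R * K = 1835 * 0.067 = 122.945
E = 122.945 * 8.2 / 100 = 10.08 t/ha

10.08


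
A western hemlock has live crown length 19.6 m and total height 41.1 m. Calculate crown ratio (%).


Formula: Crown Ratio = (Crown Length / Total Height) * 100
CR = (19.6 m / 41.1 m) * 100
CR = 0.4769 * 100 = 47.7%

47.7


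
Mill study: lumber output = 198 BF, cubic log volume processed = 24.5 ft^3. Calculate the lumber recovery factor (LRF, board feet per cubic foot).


Formula: LRF = Lumber Output (BF) / Log Input (ft^3)
LRF = 198 BF / 24.5 ft^3
LRF = 8.08 BF/ft^3

8.08


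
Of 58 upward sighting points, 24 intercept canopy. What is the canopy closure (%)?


Formula: Canopy closure = covered points / total points * 100
Closure = 24 / 58 * 100
Closure = 0.4138 * 100 = 41.4%

41.4


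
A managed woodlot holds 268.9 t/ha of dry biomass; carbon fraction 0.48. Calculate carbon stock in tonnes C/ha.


Formula: Carbon Stock = Biomass * Carbon Fraction
C = 268.9 t/ha * 0.48
C = 129.1 t C/ha

129.1


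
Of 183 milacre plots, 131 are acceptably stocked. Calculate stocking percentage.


Formula: Stocking % = stocked plots / total plots * 100
Stocking = 131 / 183 * 100
Stocking = 0.7158 * 100 = 71.6%

71.6


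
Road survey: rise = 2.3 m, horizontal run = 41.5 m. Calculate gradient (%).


Formula: Gradient = rise / run * 100
Gradient = 2.3 / 41.5 * 100 = 5.5%

5.5


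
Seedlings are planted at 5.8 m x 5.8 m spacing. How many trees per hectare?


Formula: TPH = 10000 m^2/ha / (spacing_x * spacing_y)
Area per tree = 5.8 m * 5.8 m = 33.64 m^2
TPH = 10000 / 33.64 = 297 trees/ha

297


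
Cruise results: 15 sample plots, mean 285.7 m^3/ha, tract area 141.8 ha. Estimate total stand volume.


Formula: Total Volume = Mean Volume per ha * Total Area
Total Volume = 285.7 m^3/ha * 141.8 ha
Total Volume = 40512 m^3

40512


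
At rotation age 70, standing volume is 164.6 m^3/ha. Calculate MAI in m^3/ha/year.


Formula: MAI = Total Volume / Stand Age
MAI = 164.6 m^3/ha / 70 years
MAI = 2.35 m^3/ha/year

2.35


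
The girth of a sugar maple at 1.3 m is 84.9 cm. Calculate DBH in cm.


Formula: DBH = C / pi
DBH = 84.9 / pi
pi = 3.14159...
DBH = 27.0 cm

27.0


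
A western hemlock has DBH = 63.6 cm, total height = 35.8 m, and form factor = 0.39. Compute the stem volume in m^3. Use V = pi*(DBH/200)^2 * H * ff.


Formula: V = pi * (DBH/200)^2 * H * ff
Radius = DBH/200 = 63.6/200 = 0.318 m
Radius^2 = 0.318^2 = 0.101124 m^2
V = pi * 0.101124 * 35.8 * 0.39
V = 4.436 m^3

4.436


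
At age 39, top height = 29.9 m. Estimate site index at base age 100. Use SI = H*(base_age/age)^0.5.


Formula: SI = H_dom * (base_age / age)^0.5
Age ratio = 100 / 39 = 2.5641
sqrt(age_ratio) = 1.60128
SI = 29.9 * 1.60128 = 47.9 m

47.9


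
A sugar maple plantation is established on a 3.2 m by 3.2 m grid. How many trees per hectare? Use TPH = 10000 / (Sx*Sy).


Formula: TPH = 10000 m^2/ha / (spacing_x * spacing_y)
Area per tree = 3.2 m * 3.2 m = 10.24 m^2
TPH = 10000 / 10.24 = 977 trees/ha

977


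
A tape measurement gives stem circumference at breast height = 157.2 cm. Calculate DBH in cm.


Formula: DBH = C / pi
DBH = 157.2 / pi
pi = 3.14159...
DBH = 50.0 cm

50.0


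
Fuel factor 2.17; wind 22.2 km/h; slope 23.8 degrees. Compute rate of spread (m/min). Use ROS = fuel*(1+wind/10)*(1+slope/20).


Formula: ROS = fuel * (1 + wind/10) * (1 + slope/20)
Wind factor = 1 + 22.2/10 = 3.22
Slope factor = 1 + 23.8/20 = 2.19
ROS = 2.17 * 3.22 * 2.19 = 15.3 m/min

15.3


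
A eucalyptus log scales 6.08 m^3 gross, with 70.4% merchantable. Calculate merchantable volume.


Formula: MV = V_total * (merchantable_pct / 100)
Merchantable fraction = 70.4% / 100 = 0.704
MV = 6.08 m^3 * 0.704 = 4.28 m^3

4.28


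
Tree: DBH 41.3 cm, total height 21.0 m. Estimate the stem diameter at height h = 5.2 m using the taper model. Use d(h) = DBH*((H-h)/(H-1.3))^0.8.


Taper: d(h) = DBH * ((H - h) / (H - 1.3))^0.8
Numerator = H - h = 21.0 - 5.2 = 15.8 m
Denominator = H - 1.3 = 21.0 - 1.3 = 19.7 m
Ratio = 15.8 / 19.7 = 0.80203
d = 41.3 * 0.80203^0.8 = 34.6 cm

34.6


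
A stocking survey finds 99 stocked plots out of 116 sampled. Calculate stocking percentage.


Formula: Stocking % = stocked plots / total plots * 100
Stocking = 99 / 116 * 100
Stocking = 0.8534 * 100 = 85.3%

85.3


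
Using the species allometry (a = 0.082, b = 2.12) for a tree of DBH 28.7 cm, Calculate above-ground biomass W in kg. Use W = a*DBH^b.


Formula: W = a * DBH^b  (allometric power law)
DBH^b = 28.7^2.12 = 1232.2806
W = 0.082 * 1232.2806 = 101.0 kg

101.0


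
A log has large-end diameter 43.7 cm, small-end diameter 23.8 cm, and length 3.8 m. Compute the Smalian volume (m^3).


Smalian: V = (A1 + A2)/2 * L,  A = pi*(D/200)^2
A1 = pi*(43.7/200)^2 = 0.149987 m^2
A2 = pi*(23.8/200)^2 = 0.044488 m^2
V = (0.149987+0.044488)/2*3.8 = 0.3695 m^3

0.3695


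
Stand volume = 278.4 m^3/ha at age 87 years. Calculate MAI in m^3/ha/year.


Formula: MAI = Total Volume / Stand Age
MAI = 278.4 m^3/ha / 87 years
MAI = 3.2 m^3/ha/year

3.2


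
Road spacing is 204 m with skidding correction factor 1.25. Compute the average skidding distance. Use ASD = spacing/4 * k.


Formula: ASD = (spacing / 4) * correction
Uncorrected distance = spacing / 4 = 204 / 4 = 51 m
ASD = 51 * 1.25 = 64 m

64


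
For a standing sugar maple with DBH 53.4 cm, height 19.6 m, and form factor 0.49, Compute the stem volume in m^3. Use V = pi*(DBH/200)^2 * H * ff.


Formula: V = pi * (DBH/200)^2 * H * ff
Radius = DBH/200 = 53.4/200 = 0.267 m
Radius^2 = 0.267^2 = 0.071289 m^2
V = pi * 0.071289 * 19.6 * 0.49
V = 2.151 m^3

2.151


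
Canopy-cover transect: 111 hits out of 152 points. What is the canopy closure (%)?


Formula: Canopy closure = covered points / total points * 100
Closure = 111 / 152 * 100
Closure = 0.7303 * 100 = 73.0%

73.0


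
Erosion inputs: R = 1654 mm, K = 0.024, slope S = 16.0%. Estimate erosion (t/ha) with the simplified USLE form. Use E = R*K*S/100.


Formula: E = R * K * S / 100  (simplified USLE)
R * K = 1654 * 0.024 = 39.696
E = 39.696 * 16.0 / 100 = 6.35 t/ha

6.35


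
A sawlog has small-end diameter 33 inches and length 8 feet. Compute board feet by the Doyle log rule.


Doyle: BF = (D - 4)^2 * L / 16
Adjusted diameter = 33 - 4 = 29 in
(D-4)^2 = 29^2 = 841
BF = 841 * 8 / 16 = 421 BF

421


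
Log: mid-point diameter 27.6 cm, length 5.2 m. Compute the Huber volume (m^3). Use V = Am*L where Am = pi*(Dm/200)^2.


Huber: V = Am * L,  Am = pi*(Dm/200)^2
Am = pi*(27.6/200)^2 = 0.059828 m^2
V = 0.059828*5.2 = 0.3111 m^3

0.3111


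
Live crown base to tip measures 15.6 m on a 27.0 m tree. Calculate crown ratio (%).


Formula: Crown Ratio = (Crown Length / Total Height) * 100
CR = (15.6 m / 27.0 m) * 100
CR = 0.5778 * 100 = 57.8%

57.8


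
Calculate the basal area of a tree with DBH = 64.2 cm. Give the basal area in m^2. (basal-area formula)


Formula: BA = pi * (DBH/2)^2 / 10000  (cm^2 to m^2)
Radius = DBH/2 = 64.2/2 = 32.1 cm
BA = pi * 32.1^2 / 10000
   = 3237.1285 cm^2 / 10000
   = 0.3237 m^2

0.3237


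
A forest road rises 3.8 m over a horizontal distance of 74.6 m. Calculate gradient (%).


Formula: Gradient = rise / run * 100
Gradient = 3.8 / 74.6 * 100 = 5.1%

5.1


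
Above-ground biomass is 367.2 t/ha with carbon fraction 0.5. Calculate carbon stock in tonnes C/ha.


Formula: Carbon Stock = Biomass * Carbon Fraction
C = 367.2 t/ha * 0.5
C = 183.6 t C/ha

183.6


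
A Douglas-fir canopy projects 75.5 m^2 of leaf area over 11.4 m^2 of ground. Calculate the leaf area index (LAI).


Formula: LAI = total leaf area / ground area  (dimensionless)
LAI = 75.5 m^2 / 11.4 m^2
LAI = 6.62

6.62


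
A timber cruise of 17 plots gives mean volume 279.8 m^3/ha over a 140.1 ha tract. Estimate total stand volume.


Formula: Total Volume = Mean Volume per ha * Total Area
Total Volume = 279.8 m^3/ha * 140.1 ha
Total Volume = 39200 m^3

39200


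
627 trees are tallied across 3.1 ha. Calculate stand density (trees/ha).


Formula: Stand Density = N_trees / Area_ha
Density = 627 trees / 3.1 ha
Density = 202 trees/ha

202


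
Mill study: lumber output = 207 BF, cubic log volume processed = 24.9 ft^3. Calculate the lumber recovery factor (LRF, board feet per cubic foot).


Formula: LRF = Lumber Output (BF) / Log Input (ft^3)
LRF = 207 BF / 24.9 ft^3
LRF = 8.31 BF/ft^3

8.31


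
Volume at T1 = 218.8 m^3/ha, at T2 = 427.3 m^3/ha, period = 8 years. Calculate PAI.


Formula: PAI = (V_T2 - V_T1) / (T2 - T1)
Volume increment = 427.3 - 218.8 = 208.5 m^3/ha
PAI = 208.5 / 8 = 26.06 m^3/ha/year

26.06


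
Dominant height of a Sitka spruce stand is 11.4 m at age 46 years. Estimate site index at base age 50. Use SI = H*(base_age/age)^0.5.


Formula: SI = H_dom * (base_age / age)^0.5
Age ratio = 50 / 46 = 1.08696
sqrt(age_ratio) = 1.04257
SI = 11.4 * 1.04257 = 11.9 m

11.9


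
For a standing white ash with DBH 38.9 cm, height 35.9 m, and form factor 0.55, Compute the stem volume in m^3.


Formula: V = pi * (DBH/200)^2 * H * ff
Radius = DBH/200 = 38.9/200 = 0.1945 m
Radius^2 = 0.1945^2 = 0.03783025 m^2
V = pi * 0.03783025 * 35.9 * 0.55
V = 2.347 m^3

2.347


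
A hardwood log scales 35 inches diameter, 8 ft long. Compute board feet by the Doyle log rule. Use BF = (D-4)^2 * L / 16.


Doyle: BF = (D - 4)^2 * L / 16
Adjusted diameter = 35 - 4 = 31 in
(D-4)^2 = 31^2 = 961
BF = 961 * 8 / 16 = 481 BF

481


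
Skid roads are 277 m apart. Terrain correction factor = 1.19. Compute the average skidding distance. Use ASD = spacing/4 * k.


Formula: ASD = (spacing / 4) * correction
Uncorrected distance = spacing / 4 = 277 / 4 = 69.25 m
ASD = 69.25 * 1.19 = 82 m

82


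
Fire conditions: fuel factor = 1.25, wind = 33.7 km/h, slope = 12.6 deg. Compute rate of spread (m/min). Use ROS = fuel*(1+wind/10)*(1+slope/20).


Formula: ROS = fuel * (1 + wind/10) * (1 + slope/20)
Wind factor = 1 + 33.7/10 = 4.37
Slope factor = 1 + 12.6/20 = 1.63
ROS = 1.25 * 4.37 * 1.63 = 8.9 m/min

8.9


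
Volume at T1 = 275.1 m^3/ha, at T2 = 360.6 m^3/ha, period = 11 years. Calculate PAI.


Formula: PAI = (V_T2 - V_T1) / (T2 - T1)
Volume increment = 360.6 - 275.1 = 85.5 m^3/ha
PAI = 85.5 / 11 = 7.77 m^3/ha/year

7.77


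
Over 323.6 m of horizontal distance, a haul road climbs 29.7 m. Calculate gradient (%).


Formula: Gradient = rise / run * 100
Gradient = 29.7 / 323.6 * 100 = 9.2%

9.2


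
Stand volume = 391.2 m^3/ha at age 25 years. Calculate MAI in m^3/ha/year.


Formula: MAI = Total Volume / Stand Age
MAI = 391.2 m^3/ha / 25 years
MAI = 15.65 m^3/ha/year

15.65


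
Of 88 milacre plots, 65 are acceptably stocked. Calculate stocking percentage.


Formula: Stocking % = stocked plots / total plots * 100
Stocking = 65 / 88 * 100
Stocking = 0.7386 * 100 = 73.9%

73.9


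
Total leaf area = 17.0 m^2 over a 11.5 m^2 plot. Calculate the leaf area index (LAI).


Formula: LAI = total leaf area / ground area  (dimensionless)
LAI = 17.0 m^2 / 11.5 m^2
LAI = 1.48

1.48


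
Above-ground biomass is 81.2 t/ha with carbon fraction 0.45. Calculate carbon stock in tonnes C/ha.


Formula: Carbon Stock = Biomass * Carbon Fraction
C = 81.2 t/ha * 0.45
C = 36.5 t C/ha

36.5


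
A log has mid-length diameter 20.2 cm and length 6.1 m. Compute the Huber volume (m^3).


Huber: V = Am * L,  Am = pi*(Dm/200)^2
Am = pi*(20.2/200)^2 = 0.032047 m^2
V = 0.032047*6.1 = 0.1955 m^3

0.1955


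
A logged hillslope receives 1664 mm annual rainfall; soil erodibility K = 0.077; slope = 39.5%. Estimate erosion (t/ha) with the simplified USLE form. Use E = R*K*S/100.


Formula: E = R * K * S / 100  (simplified USLE)
R * K = 1664 * 0.077 = 128.128
E = 128.128 * 39.5 / 100 = 50.61 t/ha

50.61


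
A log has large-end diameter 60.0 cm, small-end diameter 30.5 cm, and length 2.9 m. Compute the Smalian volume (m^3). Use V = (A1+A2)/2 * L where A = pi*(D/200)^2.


Smalian: V = (A1 + A2)/2 * L,  A = pi*(D/200)^2
A1 = pi*(60.0/200)^2 = 0.282743 m^2
A2 = pi*(30.5/200)^2 = 0.073062 m^2
V = (0.282743+0.073062)/2*2.9 = 0.5159 m^3

0.5159


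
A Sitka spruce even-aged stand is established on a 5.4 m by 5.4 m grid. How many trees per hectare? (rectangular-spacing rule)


Formula: TPH = 10000 m^2/ha / (spacing_x * spacing_y)
Area per tree = 5.4 m * 5.4 m = 29.16 m^2
TPH = 10000 / 29.16 = 343 trees/ha

343


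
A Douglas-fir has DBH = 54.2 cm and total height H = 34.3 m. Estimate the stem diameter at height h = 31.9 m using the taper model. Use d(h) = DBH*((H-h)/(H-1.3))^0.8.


Taper: d(h) = DBH * ((H - h) / (H - 1.3))^0.8
Numerator = H - h = 34.3 - 31.9 = 2.4 m
Denominator = H - 1.3 = 34.3 - 1.3 = 33.0 m
Ratio = 2.4 / 33.0 = 0.07273
d = 54.2 * 0.07273^0.8 = 6.7 cm

6.7


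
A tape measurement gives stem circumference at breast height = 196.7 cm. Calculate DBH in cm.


Formula: DBH = C / pi
DBH = 196.7 / pi
pi = 3.14159...
DBH = 62.6 cm

62.6


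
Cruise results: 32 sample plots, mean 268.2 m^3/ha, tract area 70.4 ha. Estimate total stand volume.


Formula: Total Volume = Mean Volume per ha * Total Area
Total Volume = 268.2 m^3/ha * 70.4 ha
Total Volume = 18881 m^3

18881


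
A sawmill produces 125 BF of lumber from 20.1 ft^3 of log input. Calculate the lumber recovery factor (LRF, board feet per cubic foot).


Formula: LRF = Lumber Output (BF) / Log Input (ft^3)
LRF = 125 BF / 20.1 ft^3
LRF = 6.22 BF/ft^3

6.22


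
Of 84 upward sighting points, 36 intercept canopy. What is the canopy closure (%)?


Formula: Canopy closure = covered points / total points * 100
Closure = 36 / 84 * 100
Closure = 0.4286 * 100 = 42.9%

42.9


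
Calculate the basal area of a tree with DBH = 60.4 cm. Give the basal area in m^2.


Formula: BA = pi * (DBH/2)^2 / 10000  (cm^2 to m^2)
Radius = DBH/2 = 60.4/2 = 30.2 cm
BA = pi * 30.2^2 / 10000
   = 2865.2582 cm^2 / 10000
   = 0.2865 m^2

0.2865


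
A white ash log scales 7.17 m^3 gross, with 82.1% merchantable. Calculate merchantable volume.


Formula: MV = V_total * (merchantable_pct / 100)
Merchantable fraction = 82.1% / 100 = 0.821
MV = 7.17 m^3 * 0.821 = 5.887 m^3

5.887


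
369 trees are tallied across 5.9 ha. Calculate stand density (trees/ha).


Formula: Stand Density = N_trees / Area_ha
Density = 369 trees / 5.9 ha
Density = 63 trees/ha

63


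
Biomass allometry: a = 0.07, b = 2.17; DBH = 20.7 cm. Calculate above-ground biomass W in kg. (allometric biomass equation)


Formula: W = a * DBH^b  (allometric power law)
DBH^b = 20.7^2.17 = 717.2254
W = 0.07 * 717.2254 = 50.2 kg

50.2


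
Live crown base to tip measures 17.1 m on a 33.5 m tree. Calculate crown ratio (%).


Formula: Crown Ratio = (Crown Length / Total Height) * 100
CR = (17.1 m / 33.5 m) * 100
CR = 0.5104 * 100 = 51.0%

51.0


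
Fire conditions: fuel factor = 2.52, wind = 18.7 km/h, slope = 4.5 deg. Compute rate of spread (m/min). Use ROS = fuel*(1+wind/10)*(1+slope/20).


Formula: ROS = fuel * (1 + wind/10) * (1 + slope/20)
Wind factor = 1 + 18.7/10 = 2.87
Slope factor = 1 + 4.5/20 = 1.225
ROS = 2.52 * 2.87 * 1.225 = 8.86 m/min

8.86


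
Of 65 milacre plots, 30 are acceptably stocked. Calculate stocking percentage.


Formula: Stocking % = stocked plots / total plots * 100
Stocking = 30 / 65 * 100
Stocking = 0.4615 * 100 = 46.2%

46.2


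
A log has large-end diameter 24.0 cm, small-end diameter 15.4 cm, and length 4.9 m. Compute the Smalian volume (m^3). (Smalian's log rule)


Smalian: V = (A1 + A2)/2 * L,  A = pi*(D/200)^2
A1 = pi*(24.0/200)^2 = 0.045239 m^2
A2 = pi*(15.4/200)^2 = 0.018627 m^2
V = (0.045239+0.018627)/2*4.9 = 0.1565 m^3

0.1565


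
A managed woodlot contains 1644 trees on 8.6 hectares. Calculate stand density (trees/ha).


Formula: Stand Density = N_trees / Area_ha
Density = 1644 trees / 8.6 ha
Density = 191 trees/ha

191


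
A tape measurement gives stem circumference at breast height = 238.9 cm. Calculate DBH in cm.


Formula: DBH = C / pi
DBH = 238.9 / pi
pi = 3.14159...
DBH = 76.0 cm

76.0


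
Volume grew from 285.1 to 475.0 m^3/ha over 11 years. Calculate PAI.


Formula: PAI = (V_T2 - V_T1) / (T2 - T1)
Volume increment = 475.0 - 285.1 = 189.9 m^3/ha
PAI = 189.9 / 11 = 17.26 m^3/ha/year

17.26


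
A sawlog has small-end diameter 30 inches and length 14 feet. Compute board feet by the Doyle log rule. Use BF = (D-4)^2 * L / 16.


Doyle: BF = (D - 4)^2 * L / 16
Adjusted diameter = 30 - 4 = 26 in
(D-4)^2 = 26^2 = 676
BF = 676 * 14 / 16 = 592 BF

592


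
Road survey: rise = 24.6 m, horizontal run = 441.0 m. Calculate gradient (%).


Formula: Gradient = rise / run * 100
Gradient = 24.6 / 441.0 * 100 = 5.6%

5.6


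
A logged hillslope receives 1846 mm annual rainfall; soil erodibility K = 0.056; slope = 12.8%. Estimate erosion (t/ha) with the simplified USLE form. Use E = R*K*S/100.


Formula: E = R * K * S / 100  (simplified USLE)
R * K = 1846 * 0.056 = 103.376
E = 103.376 * 12.8 / 100 = 13.23 t/ha

13.23


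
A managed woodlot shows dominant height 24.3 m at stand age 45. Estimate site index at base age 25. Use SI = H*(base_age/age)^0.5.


Formula: SI = H_dom * (base_age / age)^0.5
Age ratio = 25 / 45 = 0.55556
sqrt(age_ratio) = 0.74536
SI = 24.3 * 0.74536 = 18.1 m

18.1


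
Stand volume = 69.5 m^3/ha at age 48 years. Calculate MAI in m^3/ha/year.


Formula: MAI = Total Volume / Stand Age
MAI = 69.5 m^3/ha / 48 years
MAI = 1.45 m^3/ha/year

1.45


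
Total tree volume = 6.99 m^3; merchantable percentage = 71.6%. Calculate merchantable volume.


Formula: MV = V_total * (merchantable_pct / 100)
Merchantable fraction = 71.6% / 100 = 0.716
MV = 6.99 m^3 * 0.716 = 5.005 m^3

5.005


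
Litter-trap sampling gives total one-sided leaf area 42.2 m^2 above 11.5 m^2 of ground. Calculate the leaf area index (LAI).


Formula: LAI = total leaf area / ground area  (dimensionless)
LAI = 42.2 m^2 / 11.5 m^2
LAI = 3.67

3.67


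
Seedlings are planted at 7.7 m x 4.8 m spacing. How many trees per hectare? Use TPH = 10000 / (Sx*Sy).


Formula: TPH = 10000 m^2/ha / (spacing_x * spacing_y)
Area per tree = 7.7 m * 4.8 m = 36.96 m^2
TPH = 10000 / 36.96 = 271 trees/ha

271


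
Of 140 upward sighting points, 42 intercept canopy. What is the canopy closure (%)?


Formula: Canopy closure = covered points / total points * 100
Closure = 42 / 140 * 100
Closure = 0.3 * 100 = 30.0%

30.0


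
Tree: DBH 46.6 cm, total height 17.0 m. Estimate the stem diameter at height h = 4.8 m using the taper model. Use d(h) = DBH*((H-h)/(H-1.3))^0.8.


Taper: d(h) = DBH * ((H - h) / (H - 1.3))^0.8
Numerator = H - h = 17.0 - 4.8 = 12.2 m
Denominator = H - 1.3 = 17.0 - 1.3 = 15.7 m
Ratio = 12.2 / 15.7 = 0.77707
d = 46.6 * 0.77707^0.8 = 38.1 cm

38.1


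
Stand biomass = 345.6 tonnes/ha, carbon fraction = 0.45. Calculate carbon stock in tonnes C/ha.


Formula: Carbon Stock = Biomass * Carbon Fraction
C = 345.6 t/ha * 0.45
C = 155.5 t C/ha

155.5


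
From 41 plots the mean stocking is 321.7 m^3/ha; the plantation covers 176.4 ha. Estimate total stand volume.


Formula: Total Volume = Mean Volume per ha * Total Area
Total Volume = 321.7 m^3/ha * 176.4 ha
Total Volume = 56748 m^3

56748


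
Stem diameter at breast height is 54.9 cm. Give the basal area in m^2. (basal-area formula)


Formula: BA = pi * (DBH/2)^2 / 10000  (cm^2 to m^2)
Radius = DBH/2 = 54.9/2 = 27.45 cm
BA = pi * 27.45^2 / 10000
   = 2367.1979 cm^2 / 10000
   = 0.2367 m^2

0.2367


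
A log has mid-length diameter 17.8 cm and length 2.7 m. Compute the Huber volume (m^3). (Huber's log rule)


Huber: V = Am * L,  Am = pi*(Dm/200)^2
Am = pi*(17.8/200)^2 = 0.024885 m^2
V = 0.024885*2.7 = 0.0672 m^3

0.0672


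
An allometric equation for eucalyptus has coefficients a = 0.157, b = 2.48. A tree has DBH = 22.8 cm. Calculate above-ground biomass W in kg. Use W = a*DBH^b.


Formula: W = a * DBH^b  (allometric power law)
DBH^b = 22.8^2.48 = 2331.7309
W = 0.157 * 2331.7309 = 366.1 kg

366.1


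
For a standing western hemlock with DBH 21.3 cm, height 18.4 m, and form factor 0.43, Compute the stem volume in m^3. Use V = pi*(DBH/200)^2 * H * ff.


Formula: V = pi * (DBH/200)^2 * H * ff
Radius = DBH/200 = 21.3/200 = 0.1065 m
Radius^2 = 0.1065^2 = 0.01134225 m^2
V = pi * 0.01134225 * 18.4 * 0.43
V = 0.282 m^3

0.282


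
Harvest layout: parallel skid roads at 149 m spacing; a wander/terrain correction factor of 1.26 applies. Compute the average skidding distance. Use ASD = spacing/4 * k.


Formula: ASD = (spacing / 4) * correction
Uncorrected distance = spacing / 4 = 149 / 4 = 37.25 m
ASD = 37.25 * 1.26 = 47 m

47


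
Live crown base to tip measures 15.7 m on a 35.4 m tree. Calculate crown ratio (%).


Formula: Crown Ratio = (Crown Length / Total Height) * 100
CR = (15.7 m / 35.4 m) * 100
CR = 0.4435 * 100 = 44.4%

44.4


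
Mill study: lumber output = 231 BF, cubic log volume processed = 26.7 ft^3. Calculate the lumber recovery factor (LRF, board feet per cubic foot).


Formula: LRF = Lumber Output (BF) / Log Input (ft^3)
LRF = 231 BF / 26.7 ft^3
LRF = 8.65 BF/ft^3

8.65


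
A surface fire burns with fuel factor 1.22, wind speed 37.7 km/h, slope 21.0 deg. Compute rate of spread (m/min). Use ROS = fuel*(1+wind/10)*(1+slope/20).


Formula: ROS = fuel * (1 + wind/10) * (1 + slope/20)
Wind factor = 1 + 37.7/10 = 4.77
Slope factor = 1 + 21.0/20 = 2.05
ROS = 1.22 * 4.77 * 2.05 = 11.93 m/min

11.93


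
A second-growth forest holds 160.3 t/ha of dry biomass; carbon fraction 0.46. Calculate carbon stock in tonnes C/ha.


Formula: Carbon Stock = Biomass * Carbon Fraction
C = 160.3 t/ha * 0.46
C = 73.7 t C/ha

73.7


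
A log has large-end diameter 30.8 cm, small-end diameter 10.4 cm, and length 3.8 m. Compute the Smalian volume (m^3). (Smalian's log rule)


Smalian: V = (A1 + A2)/2 * L,  A = pi*(D/200)^2
A1 = pi*(30.8/200)^2 = 0.074506 m^2
A2 = pi*(10.4/200)^2 = 0.008495 m^2
V = (0.074506+0.008495)/2*3.8 = 0.1577 m^3

0.1577


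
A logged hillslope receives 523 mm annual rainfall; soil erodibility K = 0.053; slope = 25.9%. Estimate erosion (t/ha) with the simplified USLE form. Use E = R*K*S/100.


Formula: E = R * K * S / 100  (simplified USLE)
R * K = 523 * 0.053 = 27.719
E = 27.719 * 25.9 / 100 = 7.18 t/ha

7.18


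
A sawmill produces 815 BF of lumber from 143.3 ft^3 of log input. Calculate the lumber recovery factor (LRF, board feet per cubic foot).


Formula: LRF = Lumber Output (BF) / Log Input (ft^3)
LRF = 815 BF / 143.3 ft^3
LRF = 5.69 BF/ft^3

5.69


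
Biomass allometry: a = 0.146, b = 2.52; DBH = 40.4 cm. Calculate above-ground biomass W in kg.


Formula: W = a * DBH^b  (allometric power law)
DBH^b = 40.4^2.52 = 11170.7168
W = 0.146 * 11170.7168 = 1630.9 kg

1630.9


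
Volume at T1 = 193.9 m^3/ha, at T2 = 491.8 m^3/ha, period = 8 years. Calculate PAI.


Formula: PAI = (V_T2 - V_T1) / (T2 - T1)
Volume increment = 491.8 - 193.9 = 297.9 m^3/ha
PAI = 297.9 / 8 = 37.24 m^3/ha/year

37.24


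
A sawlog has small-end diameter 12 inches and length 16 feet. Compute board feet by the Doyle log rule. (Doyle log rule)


Doyle: BF = (D - 4)^2 * L / 16
Adjusted diameter = 12 - 4 = 8 in
(D-4)^2 = 8^2 = 64
BF = 64 * 16 / 16 = 64 BF

64


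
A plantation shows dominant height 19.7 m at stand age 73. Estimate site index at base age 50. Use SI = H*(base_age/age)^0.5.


Formula: SI = H_dom * (base_age / age)^0.5
Age ratio = 50 / 73 = 0.68493
sqrt(age_ratio) = 0.82761
SI = 19.7 * 0.82761 = 16.3 m

16.3


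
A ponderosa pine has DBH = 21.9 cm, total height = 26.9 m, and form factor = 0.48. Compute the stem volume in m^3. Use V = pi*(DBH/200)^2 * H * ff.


Formula: V = pi * (DBH/200)^2 * H * ff
Radius = DBH/200 = 21.9/200 = 0.1095 m
Radius^2 = 0.1095^2 = 0.01199025 m^2
V = pi * 0.01199025 * 26.9 * 0.48
V = 0.486 m^3

0.486


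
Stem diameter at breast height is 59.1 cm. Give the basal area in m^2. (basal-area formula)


Formula: BA = pi * (DBH/2)^2 / 10000  (cm^2 to m^2)
Radius = DBH/2 = 59.1/2 = 29.55 cm
BA = pi * 29.55^2 / 10000
   = 2743.2466 cm^2 / 10000
   = 0.2743 m^2

0.2743


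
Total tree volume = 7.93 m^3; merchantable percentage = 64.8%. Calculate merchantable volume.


Formula: MV = V_total * (merchantable_pct / 100)
Merchantable fraction = 64.8% / 100 = 0.648
MV = 7.93 m^3 * 0.648 = 5.139 m^3

5.139


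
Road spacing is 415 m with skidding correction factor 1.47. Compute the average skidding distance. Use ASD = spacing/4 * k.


Formula: ASD = (spacing / 4) * correction
Uncorrected distance = spacing / 4 = 415 / 4 = 103.75 m
ASD = 103.75 * 1.47 = 153 m

153


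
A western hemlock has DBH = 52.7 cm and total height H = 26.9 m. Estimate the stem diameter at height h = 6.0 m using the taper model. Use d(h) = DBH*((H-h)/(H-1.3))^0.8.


Taper: d(h) = DBH * ((H - h) / (H - 1.3))^0.8
Numerator = H - h = 26.9 - 6.0 = 20.9 m
Denominator = H - 1.3 = 26.9 - 1.3 = 25.6 m
Ratio = 20.9 / 25.6 = 0.81641
d = 52.7 * 0.81641^0.8 = 44.8 cm

44.8


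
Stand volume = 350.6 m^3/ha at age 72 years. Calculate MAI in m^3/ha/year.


Formula: MAI = Total Volume / Stand Age
MAI = 350.6 m^3/ha / 72 years
MAI = 4.87 m^3/ha/year

4.87


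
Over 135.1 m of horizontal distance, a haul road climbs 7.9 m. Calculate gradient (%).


Formula: Gradient = rise / run * 100
Gradient = 7.9 / 135.1 * 100 = 5.8%

5.8


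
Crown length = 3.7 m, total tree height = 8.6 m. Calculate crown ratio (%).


Formula: Crown Ratio = (Crown Length / Total Height) * 100
CR = (3.7 m / 8.6 m) * 100
CR = 0.4302 * 100 = 43.0%

43.0


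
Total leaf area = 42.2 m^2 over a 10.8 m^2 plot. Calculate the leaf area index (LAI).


Formula: LAI = total leaf area / ground area  (dimensionless)
LAI = 42.2 m^2 / 10.8 m^2
LAI = 3.91

3.91


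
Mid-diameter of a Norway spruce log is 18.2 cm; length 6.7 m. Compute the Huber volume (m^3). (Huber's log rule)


Huber: V = Am * L,  Am = pi*(Dm/200)^2
Am = pi*(18.2/200)^2 = 0.026016 m^2
V = 0.026016*6.7 = 0.1743 m^3

0.1743


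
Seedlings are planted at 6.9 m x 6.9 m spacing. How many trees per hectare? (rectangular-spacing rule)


Formula: TPH = 10000 m^2/ha / (spacing_x * spacing_y)
Area per tree = 6.9 m * 6.9 m = 47.61 m^2
TPH = 10000 / 47.61 = 210 trees/ha

210


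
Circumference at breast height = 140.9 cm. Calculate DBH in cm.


Formula: DBH = C / pi
DBH = 140.9 / pi
pi = 3.14159...
DBH = 44.8 cm

44.8


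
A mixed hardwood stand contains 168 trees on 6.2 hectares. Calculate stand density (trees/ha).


Formula: Stand Density = N_trees / Area_ha
Density = 168 trees / 6.2 ha
Density = 27 trees/ha

27


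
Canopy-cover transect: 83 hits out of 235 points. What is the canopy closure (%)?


Formula: Canopy closure = covered points / total points * 100
Closure = 83 / 235 * 100
Closure = 0.3532 * 100 = 35.3%

35.3


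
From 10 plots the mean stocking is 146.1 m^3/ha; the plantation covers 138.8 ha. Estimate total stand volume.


Formula: Total Volume = Mean Volume per ha * Total Area
Total Volume = 146.1 m^3/ha * 138.8 ha
Total Volume = 20279 m^3

20279


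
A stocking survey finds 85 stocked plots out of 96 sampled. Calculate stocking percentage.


Formula: Stocking % = stocked plots / total plots * 100
Stocking = 85 / 96 * 100
Stocking = 0.8854 * 100 = 88.5%

88.5


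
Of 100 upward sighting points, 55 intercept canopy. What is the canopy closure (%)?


Formula: Canopy closure = covered points / total points * 100
Closure = 55 / 100 * 100
Closure = 0.55 * 100 = 55.0%

55.0


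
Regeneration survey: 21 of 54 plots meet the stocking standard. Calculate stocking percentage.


Formula: Stocking % = stocked plots / total plots * 100
Stocking = 21 / 54 * 100
Stocking = 0.3889 * 100 = 38.9%

38.9


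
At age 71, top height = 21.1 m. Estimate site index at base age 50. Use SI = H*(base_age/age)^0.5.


Formula: SI = H_dom * (base_age / age)^0.5
Age ratio = 50 / 71 = 0.70423
sqrt(age_ratio) = 0.83918
SI = 21.1 * 0.83918 = 17.7 m

17.7


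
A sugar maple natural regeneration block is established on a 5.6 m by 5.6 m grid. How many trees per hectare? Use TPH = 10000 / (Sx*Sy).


Formula: TPH = 10000 m^2/ha / (spacing_x * spacing_y)
Area per tree = 5.6 m * 5.6 m = 31.36 m^2
TPH = 10000 / 31.36 = 319 trees/ha

319


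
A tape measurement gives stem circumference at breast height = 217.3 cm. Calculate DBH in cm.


Formula: DBH = C / pi
DBH = 217.3 / pi
pi = 3.14159...
DBH = 69.2 cm

69.2


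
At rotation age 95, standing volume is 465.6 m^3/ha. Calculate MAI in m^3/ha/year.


Formula: MAI = Total Volume / Stand Age
MAI = 465.6 m^3/ha / 95 years
MAI = 4.9 m^3/ha/year

4.9


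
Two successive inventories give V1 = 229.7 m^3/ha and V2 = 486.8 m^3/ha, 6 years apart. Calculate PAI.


Formula: PAI = (V_T2 - V_T1) / (T2 - T1)
Volume increment = 486.8 - 229.7 = 257.1 m^3/ha
PAI = 257.1 / 6 = 42.85 m^3/ha/year

42.85


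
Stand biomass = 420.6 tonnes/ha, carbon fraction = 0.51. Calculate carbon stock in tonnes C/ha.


Formula: Carbon Stock = Biomass * Carbon Fraction
C = 420.6 t/ha * 0.51
C = 214.5 t C/ha

214.5


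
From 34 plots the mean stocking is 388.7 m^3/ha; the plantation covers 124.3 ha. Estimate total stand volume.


Formula: Total Volume = Mean Volume per ha * Total Area
Total Volume = 388.7 m^3/ha * 124.3 ha
Total Volume = 48315 m^3

48315


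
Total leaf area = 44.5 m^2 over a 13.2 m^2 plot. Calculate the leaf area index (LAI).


Formula: LAI = total leaf area / ground area  (dimensionless)
LAI = 44.5 m^2 / 13.2 m^2
LAI = 3.37

3.37


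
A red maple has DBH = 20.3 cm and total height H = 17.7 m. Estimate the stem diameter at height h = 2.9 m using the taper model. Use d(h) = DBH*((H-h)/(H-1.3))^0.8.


Taper: d(h) = DBH * ((H - h) / (H - 1.3))^0.8
Numerator = H - h = 17.7 - 2.9 = 14.8 m
Denominator = H - 1.3 = 17.7 - 1.3 = 16.4 m
Ratio = 14.8 / 16.4 = 0.90244
d = 20.3 * 0.90244^0.8 = 18.7 cm

18.7


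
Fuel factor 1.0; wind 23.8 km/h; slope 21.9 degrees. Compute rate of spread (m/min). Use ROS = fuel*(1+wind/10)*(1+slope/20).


Formula: ROS = fuel * (1 + wind/10) * (1 + slope/20)
Wind factor = 1 + 23.8/10 = 3.38
Slope factor = 1 + 21.9/20 = 2.095
ROS = 1.0 * 3.38 * 2.095 = 7.08 m/min

7.08


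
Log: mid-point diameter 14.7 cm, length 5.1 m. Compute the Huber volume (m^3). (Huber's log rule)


Huber: V = Am * L,  Am = pi*(Dm/200)^2
Am = pi*(14.7/200)^2 = 0.016972 m^2
V = 0.016972*5.1 = 0.0866 m^3

0.0866


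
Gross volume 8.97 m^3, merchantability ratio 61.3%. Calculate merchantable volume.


Formula: MV = V_total * (merchantable_pct / 100)
Merchantable fraction = 61.3% / 100 = 0.613
MV = 8.97 m^3 * 0.613 = 5.499 m^3

5.499


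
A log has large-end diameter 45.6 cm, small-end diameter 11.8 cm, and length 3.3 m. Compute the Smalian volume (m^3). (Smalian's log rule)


Smalian: V = (A1 + A2)/2 * L,  A = pi*(D/200)^2
A1 = pi*(45.6/200)^2 = 0.163313 m^2
A2 = pi*(11.8/200)^2 = 0.010936 m^2
V = (0.163313+0.010936)/2*3.3 = 0.2875 m^3

0.2875


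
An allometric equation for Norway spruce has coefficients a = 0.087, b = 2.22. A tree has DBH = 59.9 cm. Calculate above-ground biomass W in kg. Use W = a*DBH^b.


Formula: W = a * DBH^b  (allometric power law)
DBH^b = 59.9^2.22 = 8828.5127
W = 0.087 * 8828.5127 = 768.1 kg

768.1


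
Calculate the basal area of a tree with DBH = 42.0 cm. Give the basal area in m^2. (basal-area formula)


Formula: BA = pi * (DBH/2)^2 / 10000  (cm^2 to m^2)
Radius = DBH/2 = 42.0/2 = 21.0 cm
BA = pi * 21.0^2 / 10000
   = 1385.4424 cm^2 / 10000
   = 0.1385 m^2

0.1385


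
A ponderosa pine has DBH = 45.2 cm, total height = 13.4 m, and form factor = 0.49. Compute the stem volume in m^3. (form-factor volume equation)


Formula: V = pi * (DBH/200)^2 * H * ff
Radius = DBH/200 = 45.2/200 = 0.226 m
Radius^2 = 0.226^2 = 0.051076 m^2
V = pi * 0.051076 * 13.4 * 0.49
V = 1.054 m^3

1.054


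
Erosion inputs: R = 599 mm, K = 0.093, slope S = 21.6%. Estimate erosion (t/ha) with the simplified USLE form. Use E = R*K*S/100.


Formula: E = R * K * S / 100  (simplified USLE)
R * K = 599 * 0.093 = 55.707
E = 55.707 * 21.6 / 100 = 12.03 t/ha

12.03


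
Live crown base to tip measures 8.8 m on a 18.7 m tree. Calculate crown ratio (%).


Formula: Crown Ratio = (Crown Length / Total Height) * 100
CR = (8.8 m / 18.7 m) * 100
CR = 0.4706 * 100 = 47.1%

47.1


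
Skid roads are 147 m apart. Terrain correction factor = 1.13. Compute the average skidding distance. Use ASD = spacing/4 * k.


Formula: ASD = (spacing / 4) * correction
Uncorrected distance = spacing / 4 = 147 / 4 = 36.75 m
ASD = 36.75 * 1.13 = 42 m

42


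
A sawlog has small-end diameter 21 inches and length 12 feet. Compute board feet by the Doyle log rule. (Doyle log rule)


Doyle: BF = (D - 4)^2 * L / 16
Adjusted diameter = 21 - 4 = 17 in
(D-4)^2 = 17^2 = 289
BF = 289 * 12 / 16 = 217 BF

217


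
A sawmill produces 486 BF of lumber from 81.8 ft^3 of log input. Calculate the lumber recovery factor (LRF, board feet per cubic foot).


Formula: LRF = Lumber Output (BF) / Log Input (ft^3)
LRF = 486 BF / 81.8 ft^3
LRF = 5.94 BF/ft^3

5.94


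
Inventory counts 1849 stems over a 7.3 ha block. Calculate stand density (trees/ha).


Formula: Stand Density = N_trees / Area_ha
Density = 1849 trees / 7.3 ha
Density = 253 trees/ha

253


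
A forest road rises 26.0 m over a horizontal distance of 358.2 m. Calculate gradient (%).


Formula: Gradient = rise / run * 100
Gradient = 26.0 / 358.2 * 100 = 7.3%

7.3


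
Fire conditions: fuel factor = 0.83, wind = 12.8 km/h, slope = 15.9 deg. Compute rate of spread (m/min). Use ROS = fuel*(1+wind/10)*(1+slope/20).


Formula: ROS = fuel * (1 + wind/10) * (1 + slope/20)
Wind factor = 1 + 12.8/10 = 2.28
Slope factor = 1 + 15.9/20 = 1.795
ROS = 0.83 * 2.28 * 1.795 = 3.4 m/min

3.4


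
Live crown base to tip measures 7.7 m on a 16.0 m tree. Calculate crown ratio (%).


Formula: Crown Ratio = (Crown Length / Total Height) * 100
CR = (7.7 m / 16.0 m) * 100
CR = 0.4813 * 100 = 48.1%

48.1


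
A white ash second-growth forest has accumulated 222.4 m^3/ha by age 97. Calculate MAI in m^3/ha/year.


Formula: MAI = Total Volume / Stand Age
MAI = 222.4 m^3/ha / 97 years
MAI = 2.29 m^3/ha/year

2.29


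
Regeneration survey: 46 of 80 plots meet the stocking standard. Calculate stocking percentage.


Formula: Stocking % = stocked plots / total plots * 100
Stocking = 46 / 80 * 100
Stocking = 0.575 * 100 = 57.5%

57.5


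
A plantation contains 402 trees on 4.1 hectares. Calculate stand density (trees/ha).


Formula: Stand Density = N_trees / Area_ha
Density = 402 trees / 4.1 ha
Density = 98 trees/ha

98


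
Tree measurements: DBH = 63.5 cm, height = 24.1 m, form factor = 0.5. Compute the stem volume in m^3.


Formula: V = pi * (DBH/200)^2 * H * ff
Radius = DBH/200 = 63.5/200 = 0.3175 m
Radius^2 = 0.3175^2 = 0.10080625 m^2
V = pi * 0.10080625 * 24.1 * 0.5
V = 3.816 m^3

3.816


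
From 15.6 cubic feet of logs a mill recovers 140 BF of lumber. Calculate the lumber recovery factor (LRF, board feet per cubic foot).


Formula: LRF = Lumber Output (BF) / Log Input (ft^3)
LRF = 140 BF / 15.6 ft^3
LRF = 8.97 BF/ft^3

8.97


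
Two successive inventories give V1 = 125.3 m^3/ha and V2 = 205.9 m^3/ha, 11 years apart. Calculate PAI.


Formula: PAI = (V_T2 - V_T1) / (T2 - T1)
Volume increment = 205.9 - 125.3 = 80.6 m^3/ha
PAI = 80.6 / 11 = 7.33 m^3/ha/year

7.33


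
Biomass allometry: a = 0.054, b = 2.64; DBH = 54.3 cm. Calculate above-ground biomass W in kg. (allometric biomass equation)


Formula: W = a * DBH^b  (allometric power law)
DBH^b = 54.3^2.64 = 38007.6966
W = 0.054 * 38007.6966 = 2052.4 kg

2052.4


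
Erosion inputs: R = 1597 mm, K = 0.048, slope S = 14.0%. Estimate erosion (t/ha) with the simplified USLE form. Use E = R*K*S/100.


Formula: E = R * K * S / 100  (simplified USLE)
R * K = 1597 * 0.048 = 76.656
E = 76.656 * 14.0 / 100 = 10.73 t/ha

10.73


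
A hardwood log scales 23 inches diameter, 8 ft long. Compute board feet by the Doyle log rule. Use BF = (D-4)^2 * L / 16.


Doyle: BF = (D - 4)^2 * L / 16
Adjusted diameter = 23 - 4 = 19 in
(D-4)^2 = 19^2 = 361
BF = 361 * 8 / 16 = 181 BF

181


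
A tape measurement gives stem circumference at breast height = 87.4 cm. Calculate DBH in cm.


Formula: DBH = C / pi
DBH = 87.4 / pi
pi = 3.14159...
DBH = 27.8 cm

27.8


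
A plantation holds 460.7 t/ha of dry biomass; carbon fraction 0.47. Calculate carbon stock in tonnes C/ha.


Formula: Carbon Stock = Biomass * Carbon Fraction
C = 460.7 t/ha * 0.47
C = 216.5 t C/ha

216.5


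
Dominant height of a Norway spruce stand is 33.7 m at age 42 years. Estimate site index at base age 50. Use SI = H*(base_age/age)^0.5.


Formula: SI = H_dom * (base_age / age)^0.5
Age ratio = 50 / 42 = 1.19048
sqrt(age_ratio) = 1.09109
SI = 33.7 * 1.09109 = 36.8 m

36.8


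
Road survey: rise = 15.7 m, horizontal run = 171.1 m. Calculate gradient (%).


Formula: Gradient = rise / run * 100
Gradient = 15.7 / 171.1 * 100 = 9.2%

9.2


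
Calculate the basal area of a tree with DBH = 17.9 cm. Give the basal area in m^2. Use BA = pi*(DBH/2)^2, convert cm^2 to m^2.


Formula: BA = pi * (DBH/2)^2 / 10000  (cm^2 to m^2)
Radius = DBH/2 = 17.9/2 = 8.95 cm
BA = pi * 8.95^2 / 10000
   = 251.6494 cm^2 / 10000
   = 0.0252 m^2

0.0252


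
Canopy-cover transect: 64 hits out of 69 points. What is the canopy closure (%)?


Formula: Canopy closure = covered points / total points * 100
Closure = 64 / 69 * 100
Closure = 0.9275 * 100 = 92.8%

92.8


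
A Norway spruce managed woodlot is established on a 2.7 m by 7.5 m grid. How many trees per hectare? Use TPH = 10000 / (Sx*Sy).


Formula: TPH = 10000 m^2/ha / (spacing_x * spacing_y)
Area per tree = 2.7 m * 7.5 m = 20.25 m^2
TPH = 10000 / 20.25 = 494 trees/ha

494


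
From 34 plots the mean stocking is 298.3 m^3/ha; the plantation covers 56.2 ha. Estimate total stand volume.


Formula: Total Volume = Mean Volume per ha * Total Area
Total Volume = 298.3 m^3/ha * 56.2 ha
Total Volume = 16764 m^3

16764


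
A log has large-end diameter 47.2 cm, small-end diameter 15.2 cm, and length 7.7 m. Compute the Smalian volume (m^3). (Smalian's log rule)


Smalian: V = (A1 + A2)/2 * L,  A = pi*(D/200)^2
A1 = pi*(47.2/200)^2 = 0.174974 m^2
A2 = pi*(15.2/200)^2 = 0.018146 m^2
V = (0.174974+0.018146)/2*7.7 = 0.7435 m^3

0.7435


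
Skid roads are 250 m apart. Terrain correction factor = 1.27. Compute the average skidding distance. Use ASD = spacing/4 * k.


Formula: ASD = (spacing / 4) * correction
Uncorrected distance = spacing / 4 = 250 / 4 = 62.5 m
ASD = 62.5 * 1.27 = 79 m

79


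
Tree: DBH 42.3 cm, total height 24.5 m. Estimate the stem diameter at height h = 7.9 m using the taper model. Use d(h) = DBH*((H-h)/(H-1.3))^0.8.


Taper: d(h) = DBH * ((H - h) / (H - 1.3))^0.8
Numerator = H - h = 24.5 - 7.9 = 16.6 m
Denominator = H - 1.3 = 24.5 - 1.3 = 23.2 m
Ratio = 16.6 / 23.2 = 0.71552
d = 42.3 * 0.71552^0.8 = 32.4 cm

32.4
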